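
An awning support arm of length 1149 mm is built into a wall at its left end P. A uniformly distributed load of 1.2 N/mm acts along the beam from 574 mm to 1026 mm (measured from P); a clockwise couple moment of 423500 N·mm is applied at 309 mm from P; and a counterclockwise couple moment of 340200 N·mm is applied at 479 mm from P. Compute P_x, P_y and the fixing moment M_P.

P_x = 0, P_y = 542.4 N, M_P = 517200 N·mm

Resultant of the distributed load: 1.2 × 452 = 542.4 N at 800 mm from P.
ΣF_x = 0: P_x = 0.
ΣF_y = 0: P_y − 1.2·452 = 0 → P_y = 542.4 N.
ΣM about P: M_P − (1.2·452)·800 − 423500 + 340200 = 0 → M_P = 517200 N·mm.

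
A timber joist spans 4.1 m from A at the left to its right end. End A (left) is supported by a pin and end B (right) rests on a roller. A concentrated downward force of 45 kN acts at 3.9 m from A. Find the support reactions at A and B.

A_x = 0, A_y = 2.195 kN, B_y = 42.80 kN

Moments about A: B_y·4.1 − 45·3.9 = 0 → B_y = 175.5/4.1 = 42.8049 ≈ 42.80 kN.
ΣF_y = 0: A_y + 42.8049 − 45 = 0 → A_y = 2.195 kN.
ΣF_x = 0: no horizontal applied forces, so A_x = 0.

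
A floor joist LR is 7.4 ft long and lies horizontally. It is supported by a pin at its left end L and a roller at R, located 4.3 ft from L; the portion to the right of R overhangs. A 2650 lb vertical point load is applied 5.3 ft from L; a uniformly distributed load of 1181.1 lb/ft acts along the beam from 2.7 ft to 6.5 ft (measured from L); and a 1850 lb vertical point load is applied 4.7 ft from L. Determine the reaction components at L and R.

Resultant of the distributed load: 1181.1 × 3.8 = 4488.18 lb at 4.6 ft from L.
Moments about L: R_y·4.3 − 2650·5.3 − (1181.1·3.8)·4.6 − 1850·4.7 = 0 → R_y = 43385.628/4.3 = 10089.7 ≈ 10090 lb.
ΣF_y = 0: L_y + 10089.7 − 2650 − 1181.1·3.8 − 1850 = 0 → L_y = -1102 lb.
ΣF_x = 0: no horizontal applied forces, so L_x = 0.

L_x = 0, L_y = -1102 lb, R_y = 10090 lb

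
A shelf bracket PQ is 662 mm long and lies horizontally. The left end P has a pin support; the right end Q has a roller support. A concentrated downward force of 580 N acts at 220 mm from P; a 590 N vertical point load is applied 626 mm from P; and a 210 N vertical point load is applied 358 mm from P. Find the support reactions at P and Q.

ΣM about P: Q_y·662 − 580·220 − 590·626 − 210·358 = 0 → Q_y = 572120/662 = 864.23 ≈ 864.2 N.
ΣF_y = 0: P_y + 864.23 − 580 − 590 − 210 = 0 → P_y = 515.8 N.
ΣF_x = 0: no horizontal applied forces, so P_x = 0.

P_x = 0, P_y = 515.8 N, Q_y = 864.2 N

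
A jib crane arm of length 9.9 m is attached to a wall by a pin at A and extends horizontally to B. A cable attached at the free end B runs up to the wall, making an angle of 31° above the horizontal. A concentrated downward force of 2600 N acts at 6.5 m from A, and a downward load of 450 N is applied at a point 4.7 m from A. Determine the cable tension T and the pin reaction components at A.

T = 3729 N, A_x = 3197 N, A_y = 1129 N

ΣM about A: T·sin31°·9.9 − 2600·6.5 − 450·4.7 = 0 → T = 19015/(9.9·0.515038) = 3729.25 ≈ 3729 N.
ΣF_x = 0: A_x − T·cos31° = 0 → A_x = 3729.25 × 0.857167 = 3197 N.
ΣF_y = 0: A_y + T·sin31° − 2600 − 450 = 0 → A_y = 3050 − 3729.25 × 0.515038 = 1129 N.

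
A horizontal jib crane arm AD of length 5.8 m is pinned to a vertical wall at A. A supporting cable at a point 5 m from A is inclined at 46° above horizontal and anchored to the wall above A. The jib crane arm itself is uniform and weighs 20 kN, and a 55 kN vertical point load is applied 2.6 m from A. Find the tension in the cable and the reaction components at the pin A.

T = 55.88 kN, A_x = 38.82 kN, A_y = 34.80 kN

ΣM about A: T·sin46°·5 − 20·2.9 − 55·2.6 = 0 → T = 201/(5·0.71934) = 55.8846 ≈ 55.88 kN.
ΣF_x = 0: A_x − T·cos46° = 0 → A_x = 55.8846 × 0.694658 = 38.82 kN.
ΣF_y = 0: A_y + T·sin46° − 20 − 55 = 0 → A_y = 75 − 55.8846 × 0.71934 = 34.80 kN.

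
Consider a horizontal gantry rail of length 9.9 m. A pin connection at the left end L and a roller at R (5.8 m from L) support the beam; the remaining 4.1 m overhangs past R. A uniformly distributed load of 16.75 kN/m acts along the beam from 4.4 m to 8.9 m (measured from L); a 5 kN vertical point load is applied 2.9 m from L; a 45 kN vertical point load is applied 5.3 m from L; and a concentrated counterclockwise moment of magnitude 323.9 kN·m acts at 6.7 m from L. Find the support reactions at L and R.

Resultant of the distributed load: 16.75 × 4.5 = 75.375 kN at 6.65 m from L.
Taking moments about L: R_y·5.8 − (16.75·4.5)·6.65 − 5·2.9 − 45·5.3 + 323.9 = 0 → R_y = 430.34375/5.8 = 74.1972 ≈ 74.20 kN.
ΣF_y = 0: L_y + 74.1972 − 16.75·4.5 − 5 − 45 = 0 → L_y = 51.18 kN.
ΣF_x = 0: no horizontal applied forces, so L_x = 0.

L_x = 0, L_y = 51.18 kN, R_y = 74.20 kN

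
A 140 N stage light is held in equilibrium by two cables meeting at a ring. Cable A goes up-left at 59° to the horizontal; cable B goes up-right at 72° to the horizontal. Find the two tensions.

ΣF_x = 0: −T_A·cos59° + T_B·cos72° = 0 → T_B = 1.6667·T_A.
ΣF_y = 0: T_A·sin59° + T_B·sin72° = 140.
Substitute: T_A·(0.857167 + 1.6667·0.951057) = 140 → T_A = 57.3232 ≈ 57.32 N.
Then T_B = 1.6667 × 57.3232 = 95.54 N.

T_A = 57.32 N, T_B = 95.54 N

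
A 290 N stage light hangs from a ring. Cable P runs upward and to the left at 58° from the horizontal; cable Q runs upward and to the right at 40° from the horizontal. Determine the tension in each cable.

T_P = 224.3 N, T_Q = 155.2 N

ΣF_x = 0: −T_P·cos58° + T_Q·cos40° = 0 → T_Q = 0.69176·T_P.
ΣF_y = 0: T_P·sin58° + T_Q·sin40° = 290.
Substitute: T_P·(0.848048 + 0.69176·0.642788) = 290 → T_P = 224.336 ≈ 224.3 N.
Then T_Q = 0.69176 × 224.336 = 155.2 N.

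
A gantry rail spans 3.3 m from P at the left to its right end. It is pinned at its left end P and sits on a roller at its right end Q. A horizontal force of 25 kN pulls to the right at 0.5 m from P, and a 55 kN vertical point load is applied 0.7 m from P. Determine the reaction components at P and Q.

Moments about P: Q_y·3.3 − 55·0.7 = 0 → Q_y = 38.5/3.3 = 11.6667 ≈ 11.67 kN.
ΣF_y = 0: P_y + 11.6667 − 55 = 0 → P_y = 43.33 kN.
ΣF_x = 0: P_x + 25 = 0 → P_x = -25.00 kN.

P_x = -25.00 kN, P_y = 43.33 kN, Q_y = 11.67 kN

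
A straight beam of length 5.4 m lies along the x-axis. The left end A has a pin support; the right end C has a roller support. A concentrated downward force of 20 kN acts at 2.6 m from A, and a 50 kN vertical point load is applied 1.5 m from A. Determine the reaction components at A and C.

Moments about A: C_y·5.4 − 20·2.6 − 50·1.5 = 0 → C_y = 127/5.4 = 23.5185 ≈ 23.52 kN.
ΣF_y = 0: A_y + 23.5185 − 20 − 50 = 0 → A_y = 46.48 kN.
ΣF_x = 0: no horizontal applied forces, so A_x = 0.

A_x = 0, A_y = 46.48 kN, C_y = 23.52 kN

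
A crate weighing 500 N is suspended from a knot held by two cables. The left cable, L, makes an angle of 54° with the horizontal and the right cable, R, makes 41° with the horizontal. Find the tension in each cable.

ΣF_x = 0: −T_L·cos54° + T_R·cos41° = 0 → T_R = 0.778823·T_L.
ΣF_y = 0: T_L·sin54° + T_R·sin41° = 500.
Substitute: T_L·(0.809017 + 0.778823·0.656059) = 500 → T_L = 378.796 ≈ 378.8 N.
Then T_R = 0.778823 × 378.796 = 295.0 N.

T_L = 378.8 N, T_R = 295.0 N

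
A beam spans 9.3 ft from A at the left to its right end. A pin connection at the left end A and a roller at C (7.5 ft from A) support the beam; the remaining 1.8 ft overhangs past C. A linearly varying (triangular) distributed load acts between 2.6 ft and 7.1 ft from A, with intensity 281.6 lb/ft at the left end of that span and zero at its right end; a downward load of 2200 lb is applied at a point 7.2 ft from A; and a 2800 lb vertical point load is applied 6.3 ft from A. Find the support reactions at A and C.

A_x = 0, A_y = 823.2 lb, C_y = 4810 lb

Resultant of the triangular load: ½ × 281.6 × 4.5 = 633.6 lb, acting at 4.1 ft from A (one-third of the span from the peak).
ΣM about A: C_y·7.5 − (½·281.6·4.5)·4.1 − 2200·7.2 − 2800·6.3 = 0 → C_y = 36077.76/7.5 = 4810.37 ≈ 4810 lb.
ΣF_y = 0: A_y + 4810.37 − ½·281.6·4.5 − 2200 − 2800 = 0 → A_y = 823.2 lb.
ΣF_x = 0: no horizontal applied forces, so A_x = 0.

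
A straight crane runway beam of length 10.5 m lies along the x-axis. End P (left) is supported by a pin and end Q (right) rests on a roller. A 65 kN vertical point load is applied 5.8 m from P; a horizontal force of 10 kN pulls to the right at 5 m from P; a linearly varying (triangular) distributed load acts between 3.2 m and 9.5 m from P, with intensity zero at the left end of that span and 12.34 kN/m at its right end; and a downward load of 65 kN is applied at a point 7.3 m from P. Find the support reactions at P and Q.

P_x = -10.00 kN, P_y = 60.38 kN, Q_y = 108.5 kN

Resultant of the triangular load: ½ × 12.34 × 6.3 = 38.871 kN, acting at 7.4 m from P (one-third of the span from the peak).
Taking moments about P: Q_y·10.5 − 65·5.8 − (½·12.34·6.3)·7.4 − 65·7.3 = 0 → Q_y = 1139.1454/10.5 = 108.49 ≈ 108.5 kN.
ΣF_y = 0: P_y + 108.49 − 65 − ½·12.34·6.3 − 65 = 0 → P_y = 60.38 kN.
ΣF_x = 0: P_x + 10 = 0 → P_x = -10.00 kN.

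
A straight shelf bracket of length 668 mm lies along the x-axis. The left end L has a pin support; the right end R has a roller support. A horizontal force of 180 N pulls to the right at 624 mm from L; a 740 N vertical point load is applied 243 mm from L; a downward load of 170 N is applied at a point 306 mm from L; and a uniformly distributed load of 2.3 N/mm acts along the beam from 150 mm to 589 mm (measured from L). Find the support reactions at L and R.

L_x = -180.0 N, L_y = 1014 N, R_y = 905.6 N

Resultant of the distributed load: 2.3 × 439 = 1009.7 N at 369.5 mm from L.
Taking moments about L: R_y·668 − 740·243 − 170·306 − (2.3·439)·369.5 = 0 → R_y = 604924.15/668 = 905.575 ≈ 905.6 N.
ΣF_y = 0: L_y + 905.575 − 740 − 170 − 2.3·439 = 0 → L_y = 1014 N.
ΣF_x = 0: L_x + 180 = 0 → L_x = -180.0 N.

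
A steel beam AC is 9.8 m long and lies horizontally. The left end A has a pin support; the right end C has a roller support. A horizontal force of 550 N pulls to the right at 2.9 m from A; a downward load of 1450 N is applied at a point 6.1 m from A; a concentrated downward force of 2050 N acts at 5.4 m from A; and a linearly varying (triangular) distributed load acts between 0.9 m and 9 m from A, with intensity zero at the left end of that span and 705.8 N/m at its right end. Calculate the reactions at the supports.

A_x = -550.0 N, A_y = 2489 N, C_y = 3870 N

Resultant of the triangular load: ½ × 705.8 × 8.1 = 2858.49 N, acting at 6.3 m from A (one-third of the span from the peak).
ΣM about A: C_y·9.8 − 1450·6.1 − 2050·5.4 − (½·705.8·8.1)·6.3 = 0 → C_y = 37923.487/9.8 = 3869.74 ≈ 3870 N.
ΣF_y = 0: A_y + 3869.74 − 1450 − 2050 − ½·705.8·8.1 = 0 → A_y = 2489 N.
ΣF_x = 0: A_x + 550 = 0 → A_x = -550.0 N.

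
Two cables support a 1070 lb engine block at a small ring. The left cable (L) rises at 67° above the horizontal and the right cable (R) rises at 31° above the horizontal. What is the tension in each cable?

ΣF_x = 0: −T_L·cos67° + T_R·cos31° = 0 → T_R = 0.45584·T_L.
ΣF_y = 0: T_L·sin67° + T_R·sin31° = 1070.
Substitute: T_L·(0.920505 + 0.45584·0.515038) = 1070 → T_L = 926.182 ≈ 926.2 lb.
Then T_R = 0.45584 × 926.182 = 422.2 lb.

T_L = 926.2 lb, T_R = 422.2 lb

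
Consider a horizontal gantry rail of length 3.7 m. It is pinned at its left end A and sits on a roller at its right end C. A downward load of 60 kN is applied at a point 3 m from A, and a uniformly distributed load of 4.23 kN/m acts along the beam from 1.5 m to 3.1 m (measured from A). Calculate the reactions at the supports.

A_x = 0, A_y = 13.91 kN, C_y = 52.86 kN

Resultant of the distributed load: 4.23 × 1.6 = 6.768 kN at 2.3 m from A.
ΣM about A: C_y·3.7 − 60·3 − (4.23·1.6)·2.3 = 0 → C_y = 195.5664/3.7 = 52.8558 ≈ 52.86 kN.
ΣF_y = 0: A_y + 52.8558 − 60 − 4.23·1.6 = 0 → A_y = 13.91 kN.
ΣF_x = 0: no horizontal applied forces, so A_x = 0.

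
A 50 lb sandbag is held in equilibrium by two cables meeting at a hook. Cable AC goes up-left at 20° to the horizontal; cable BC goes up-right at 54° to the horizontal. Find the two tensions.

ΣF_x = 0: −T_AC·cos20° + T_BC·cos54° = 0 → T_BC = 1.5987·T_AC.
ΣF_y = 0: T_AC·sin20° + T_BC·sin54° = 50.
Substitute: T_AC·(0.34202 + 1.5987·0.809017) = 50 → T_AC = 30.5736 ≈ 30.57 lb.
Then T_BC = 1.5987 × 30.5736 = 48.88 lb.

T_AC = 30.57 lb, T_BC = 48.88 lb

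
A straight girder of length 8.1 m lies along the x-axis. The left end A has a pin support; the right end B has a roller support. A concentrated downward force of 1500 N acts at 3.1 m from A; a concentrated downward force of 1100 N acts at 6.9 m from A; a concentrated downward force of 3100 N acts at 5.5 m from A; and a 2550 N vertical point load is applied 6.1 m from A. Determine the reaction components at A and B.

Moments about A: B_y·8.1 − 1500·3.1 − 1100·6.9 − 3100·5.5 − 2550·6.1 = 0 → B_y = 44845/8.1 = 5536.42 ≈ 5536 N.
ΣF_y = 0: A_y + 5536.42 − 1500 − 1100 − 3100 − 2550 = 0 → A_y = 2714 N.
ΣF_x = 0: no horizontal applied forces, so A_x = 0.

A_x = 0, A_y = 2714 N, B_y = 5536 N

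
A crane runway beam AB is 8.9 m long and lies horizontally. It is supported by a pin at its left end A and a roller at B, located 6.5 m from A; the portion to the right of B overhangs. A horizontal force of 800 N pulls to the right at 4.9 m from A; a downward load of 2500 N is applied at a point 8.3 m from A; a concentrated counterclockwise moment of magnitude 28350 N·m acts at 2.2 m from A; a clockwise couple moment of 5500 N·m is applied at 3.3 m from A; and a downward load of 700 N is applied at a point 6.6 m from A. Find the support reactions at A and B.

ΣM about A: B_y·6.5 − 2500·8.3 + 28350 − 5500 − 700·6.6 = 0 → B_y = 2520/6.5 = 387.692 ≈ 387.7 N.
ΣF_y = 0: A_y + 387.692 − 2500 − 700 = 0 → A_y = 2812 N.
ΣF_x = 0: A_x + 800 = 0 → A_x = -800.0 N.

A_x = -800.0 N, A_y = 2812 N, B_y = 387.7 N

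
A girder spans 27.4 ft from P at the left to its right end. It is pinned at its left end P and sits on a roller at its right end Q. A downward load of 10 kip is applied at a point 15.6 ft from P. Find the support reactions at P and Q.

P_x = 0, P_y = 4.307 kip, Q_y = 5.693 kip

Moments about P: Q_y·27.4 − 10·15.6 = 0 → Q_y = 156/27.4 = 5.69343 ≈ 5.693 kip.
ΣF_y = 0: P_y + 5.69343 − 10 = 0 → P_y = 4.307 kip.
ΣF_x = 0: no horizontal applied forces, so P_x = 0.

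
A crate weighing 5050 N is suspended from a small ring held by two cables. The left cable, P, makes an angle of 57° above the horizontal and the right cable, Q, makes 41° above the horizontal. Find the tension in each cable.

T_P = 3849 N, T_Q = 2777 N

ΣF_x = 0: −T_P·cos57° + T_Q·cos41° = 0 → T_Q = 0.721654·T_P.
ΣF_y = 0: T_P·sin57° + T_Q·sin41° = 5050.
Substitute: T_P·(0.838671 + 0.721654·0.656059) = 5050 → T_P = 3848.74 ≈ 3849 N.
Then T_Q = 0.721654 × 3848.74 = 2777 N.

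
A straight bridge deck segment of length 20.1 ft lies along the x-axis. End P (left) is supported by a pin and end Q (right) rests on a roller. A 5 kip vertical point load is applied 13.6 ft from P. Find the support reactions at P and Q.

P_x = 0, P_y = 1.617 kip, Q_y = 3.383 kip

ΣM about P: Q_y·20.1 − 5·13.6 = 0 → Q_y = 68/20.1 = 3.38308 ≈ 3.383 kip.
ΣF_y = 0: P_y + 3.38308 − 5 = 0 → P_y = 1.617 kip.
ΣF_x = 0: no horizontal applied forces, so P_x = 0.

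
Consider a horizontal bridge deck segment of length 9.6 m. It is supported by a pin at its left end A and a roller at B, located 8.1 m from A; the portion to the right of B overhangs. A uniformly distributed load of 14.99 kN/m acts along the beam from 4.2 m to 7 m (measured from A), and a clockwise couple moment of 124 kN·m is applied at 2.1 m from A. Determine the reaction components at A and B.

Resultant of the distributed load: 14.99 × 2.8 = 41.972 kN at 5.6 m from A.
Taking moments about A: B_y·8.1 − (14.99·2.8)·5.6 − 124 = 0 → B_y = 359.0432/8.1 = 44.3263 ≈ 44.33 kN.
ΣF_y = 0: A_y + 44.3263 − 14.99·2.8 = 0 → A_y = -2.354 kN.
ΣF_x = 0: no horizontal applied forces, so A_x = 0.

A_x = 0, A_y = -2.354 kN, B_y = 44.33 kN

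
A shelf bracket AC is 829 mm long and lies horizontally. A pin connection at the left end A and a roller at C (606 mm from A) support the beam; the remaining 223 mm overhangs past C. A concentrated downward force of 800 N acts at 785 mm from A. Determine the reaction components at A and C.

A_x = 0, A_y = -236.3 N, C_y = 1036 N

Moments about A: C_y·606 − 800·785 = 0 → C_y = 628000/606 = 1036.3 ≈ 1036 N.
ΣF_y = 0: A_y + 1036.3 − 800 = 0 → A_y = -236.3 N.
ΣF_x = 0: no horizontal applied forces, so A_x = 0.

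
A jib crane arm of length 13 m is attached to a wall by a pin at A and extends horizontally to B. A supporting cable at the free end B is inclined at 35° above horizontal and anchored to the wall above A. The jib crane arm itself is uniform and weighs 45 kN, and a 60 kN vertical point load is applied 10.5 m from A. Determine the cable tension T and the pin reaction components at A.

ΣM about A: T·sin35°·13 − 45·6.5 − 60·10.5 = 0 → T = 922.5/(13·0.573576) = 123.718 ≈ 123.7 kN.
ΣF_x = 0: A_x − T·cos35° = 0 → A_x = 123.718 × 0.819152 = 101.3 kN.
ΣF_y = 0: A_y + T·sin35° − 45 − 60 = 0 → A_y = 105 − 123.718 × 0.573576 = 34.04 kN.

T = 123.7 kN, A_x = 101.3 kN, A_y = 34.04 kN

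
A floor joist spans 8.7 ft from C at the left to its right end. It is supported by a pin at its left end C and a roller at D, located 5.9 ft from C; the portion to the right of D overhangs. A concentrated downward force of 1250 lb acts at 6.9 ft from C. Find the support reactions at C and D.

C_x = 0, C_y = -211.9 lb, D_y = 1462 lb

Taking moments about C: D_y·5.9 − 1250·6.9 = 0 → D_y = 8625/5.9 = 1461.86 ≈ 1462 lb.
ΣF_y = 0: C_y + 1461.86 − 1250 = 0 → C_y = -211.9 lb.
ΣF_x = 0: no horizontal applied forces, so C_x = 0.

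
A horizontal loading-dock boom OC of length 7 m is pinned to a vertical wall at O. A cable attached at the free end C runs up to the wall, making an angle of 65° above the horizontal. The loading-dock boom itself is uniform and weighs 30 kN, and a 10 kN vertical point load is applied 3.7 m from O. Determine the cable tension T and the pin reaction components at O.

ΣM about O: T·sin65°·7 − 30·3.5 − 10·3.7 = 0 → T = 142/(7·0.906308) = 22.3828 ≈ 22.38 kN.
ΣF_x = 0: O_x − T·cos65° = 0 → O_x = 22.3828 × 0.422618 = 9.459 kN.
ΣF_y = 0: O_y + T·sin65° − 30 − 10 = 0 → O_y = 40 − 22.3828 × 0.906308 = 19.71 kN.

T = 22.38 kN, O_x = 9.459 kN, O_y = 19.71 kN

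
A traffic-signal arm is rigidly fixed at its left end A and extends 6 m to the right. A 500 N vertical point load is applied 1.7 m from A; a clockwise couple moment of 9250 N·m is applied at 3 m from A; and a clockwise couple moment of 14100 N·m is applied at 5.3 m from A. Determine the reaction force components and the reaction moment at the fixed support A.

A_x = 0, A_y = 500.0 N, M_A = 24200 N·m

ΣF_x = 0: A_x = 0.
ΣF_y = 0: A_y − 500 = 0 → A_y = 500.0 N.
ΣM about A: M_A − 500·1.7 − 9250 − 14100 = 0 → M_A = 24200 N·m.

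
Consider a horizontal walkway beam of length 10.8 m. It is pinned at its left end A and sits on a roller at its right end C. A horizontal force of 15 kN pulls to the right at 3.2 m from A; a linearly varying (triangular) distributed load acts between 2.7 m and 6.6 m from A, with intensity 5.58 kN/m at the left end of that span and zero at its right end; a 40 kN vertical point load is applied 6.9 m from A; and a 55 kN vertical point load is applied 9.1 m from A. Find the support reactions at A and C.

A_x = -15.00 kN, A_y = 29.95 kN, C_y = 75.93 kN

Resultant of the triangular load: ½ × 5.58 × 3.9 = 10.881 kN, acting at 4 m from A (one-third of the span from the peak).
ΣM about A: C_y·10.8 − (½·5.58·3.9)·4 − 40·6.9 − 55·9.1 = 0 → C_y = 820.024/10.8 = 75.9281 ≈ 75.93 kN.
ΣF_y = 0: A_y + 75.9281 − ½·5.58·3.9 − 40 − 55 = 0 → A_y = 29.95 kN.
ΣF_x = 0: A_x + 15 = 0 → A_x = -15.00 kN.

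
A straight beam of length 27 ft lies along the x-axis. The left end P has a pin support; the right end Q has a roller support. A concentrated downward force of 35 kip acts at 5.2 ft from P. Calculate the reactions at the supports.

P_x = 0, P_y = 28.26 kip, Q_y = 6.741 kip

ΣM about P: Q_y·27 − 35·5.2 = 0 → Q_y = 182/27 = 6.74074 ≈ 6.741 kip.
ΣF_y = 0: P_y + 6.74074 − 35 = 0 → P_y = 28.26 kip.
ΣF_x = 0: no horizontal applied forces, so P_x = 0.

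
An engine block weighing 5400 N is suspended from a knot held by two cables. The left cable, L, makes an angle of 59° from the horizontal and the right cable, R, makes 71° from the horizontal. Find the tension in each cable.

T_L = 2295 N, T_R = 3631 N

ΣF_x = 0: −T_L·cos59° + T_R·cos71° = 0 → T_R = 1.58197·T_L.
ΣF_y = 0: T_L·sin59° + T_R·sin71° = 5400.
Substitute: T_L·(0.857167 + 1.58197·0.945519) = 5400 → T_L = 2294.99 ≈ 2295 N.
Then T_R = 1.58197 × 2294.99 = 3631 N.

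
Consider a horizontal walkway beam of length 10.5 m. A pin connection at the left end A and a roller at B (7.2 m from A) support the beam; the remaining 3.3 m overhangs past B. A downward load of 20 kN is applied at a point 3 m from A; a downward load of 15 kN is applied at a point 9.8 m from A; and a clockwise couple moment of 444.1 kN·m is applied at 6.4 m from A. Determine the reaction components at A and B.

A_x = 0, A_y = -55.43 kN, B_y = 90.43 kN

Taking moments about A: B_y·7.2 − 20·3 − 15·9.8 − 444.1 = 0 → B_y = 651.1/7.2 = 90.4306 ≈ 90.43 kN.
ΣF_y = 0: A_y + 90.4306 − 20 − 15 = 0 → A_y = -55.43 kN.
ΣF_x = 0: no horizontal applied forces, so A_x = 0.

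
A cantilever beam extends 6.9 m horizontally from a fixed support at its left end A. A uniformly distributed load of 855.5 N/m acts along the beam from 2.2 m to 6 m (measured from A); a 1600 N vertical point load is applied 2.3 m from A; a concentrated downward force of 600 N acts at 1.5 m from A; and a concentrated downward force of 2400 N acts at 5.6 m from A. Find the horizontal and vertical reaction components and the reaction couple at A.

A_x = 0, A_y = 7851 N, M_A = 31350 N·m

Resultant of the distributed load: 855.5 × 3.8 = 3250.9 N at 4.1 m from A.
ΣF_x = 0: A_x = 0.
ΣF_y = 0: A_y − 855.5·3.8 − 1600 − 600 − 2400 = 0 → A_y = 7851 N.
ΣM about A: M_A − (855.5·3.8)·4.1 − 1600·2.3 − 600·1.5 − 2400·5.6 = 0 → M_A = 31350 N·m.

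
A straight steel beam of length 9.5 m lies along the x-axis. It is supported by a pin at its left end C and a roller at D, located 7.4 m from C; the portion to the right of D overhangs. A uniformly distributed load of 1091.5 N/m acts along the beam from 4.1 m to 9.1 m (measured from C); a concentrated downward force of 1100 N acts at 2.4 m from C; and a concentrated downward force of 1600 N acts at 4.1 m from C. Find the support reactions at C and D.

C_x = 0, C_y = 2047 N, D_y = 6111 N

Resultant of the distributed load: 1091.5 × 5 = 5457.5 N at 6.6 m from C.
ΣM about C: D_y·7.4 − (1091.5·5)·6.6 − 1100·2.4 − 1600·4.1 = 0 → D_y = 45219.5/7.4 = 6110.74 ≈ 6111 N.
ΣF_y = 0: C_y + 6110.74 − 1091.5·5 − 1100 − 1600 = 0 → C_y = 2047 N.
ΣF_x = 0: no horizontal applied forces, so C_x = 0.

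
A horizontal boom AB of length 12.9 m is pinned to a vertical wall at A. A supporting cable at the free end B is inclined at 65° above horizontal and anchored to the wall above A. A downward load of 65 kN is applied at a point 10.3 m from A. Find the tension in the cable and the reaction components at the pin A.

T = 57.26 kN, A_x = 24.20 kN, A_y = 13.10 kN

ΣM about A: T·sin65°·12.9 − 65·10.3 = 0 → T = 669.5/(12.9·0.906308) = 57.2644 ≈ 57.26 kN.
ΣF_x = 0: A_x − T·cos65° = 0 → A_x = 57.2644 × 0.422618 = 24.20 kN.
ΣF_y = 0: A_y + T·sin65° − 65 = 0 → A_y = 65 − 57.2644 × 0.906308 = 13.10 kN.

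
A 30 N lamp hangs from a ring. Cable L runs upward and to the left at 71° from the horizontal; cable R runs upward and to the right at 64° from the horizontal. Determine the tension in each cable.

T_L = 18.60 N, T_R = 13.81 N

ΣF_x = 0: −T_L·cos71° + T_R·cos64° = 0 → T_R = 0.742677·T_L.
ΣF_y = 0: T_L·sin71° + T_R·sin64° = 30.
Substitute: T_L·(0.945519 + 0.742677·0.898794) = 30 → T_L = 18.5985 ≈ 18.60 N.
Then T_R = 0.742677 × 18.5985 = 13.81 N.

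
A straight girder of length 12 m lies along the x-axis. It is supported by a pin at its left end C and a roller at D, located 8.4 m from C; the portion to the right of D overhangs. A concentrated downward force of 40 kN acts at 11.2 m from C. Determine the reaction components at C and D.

C_x = 0, C_y = -13.33 kN, D_y = 53.33 kN

ΣM about C: D_y·8.4 − 40·11.2 = 0 → D_y = 448/8.4 = 53.3333 ≈ 53.33 kN.
ΣF_y = 0: C_y + 53.3333 − 40 = 0 → C_y = -13.33 kN.
ΣF_x = 0: no horizontal applied forces, so C_x = 0.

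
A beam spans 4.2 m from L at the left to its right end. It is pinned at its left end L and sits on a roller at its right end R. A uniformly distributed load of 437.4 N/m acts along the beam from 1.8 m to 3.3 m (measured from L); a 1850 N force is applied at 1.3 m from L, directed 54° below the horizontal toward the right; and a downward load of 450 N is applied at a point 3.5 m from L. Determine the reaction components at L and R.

L_x = -1087 N, L_y = 1366 N, R_y = 1237 N

Resultant of the distributed load: 437.4 × 1.5 = 656.1 N at 2.55 m from L.
Taking moments about L: R_y·4.2 − (437.4·1.5)·2.55 − 1850·sin54°·1.3 − 450·3.5 = 0 → R_y = 5193.74/4.2 = 1236.6 ≈ 1237 N.
ΣF_y = 0: L_y + 1236.6 − 437.4·1.5 − 1850·sin54° − 450 = 0 → L_y = 1366 N.
ΣF_x = 0: L_x + 1850·cos54° = 0 → L_x = -1087 N.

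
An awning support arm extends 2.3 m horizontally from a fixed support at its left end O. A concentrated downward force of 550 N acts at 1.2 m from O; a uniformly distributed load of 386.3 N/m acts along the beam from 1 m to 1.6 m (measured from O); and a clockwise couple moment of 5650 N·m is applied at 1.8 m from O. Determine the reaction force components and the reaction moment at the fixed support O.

O_x = 0, O_y = 781.8 N, M_O = 6611 N·m

Resultant of the distributed load: 386.3 × 0.6 = 231.78 N at 1.3 m from O.
ΣF_x = 0: O_x = 0.
ΣF_y = 0: O_y − 550 − 386.3·0.6 = 0 → O_y = 781.8 N.
ΣM about O: M_O − 550·1.2 − (386.3·0.6)·1.3 − 5650 = 0 → M_O = 6611 N·m.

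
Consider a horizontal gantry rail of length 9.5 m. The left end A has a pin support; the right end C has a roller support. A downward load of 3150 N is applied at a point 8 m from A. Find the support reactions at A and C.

A_x = 0, A_y = 497.4 N, C_y = 2653 N

ΣM about A: C_y·9.5 − 3150·8 = 0 → C_y = 25200/9.5 = 2652.63 ≈ 2653 N.
ΣF_y = 0: A_y + 2652.63 − 3150 = 0 → A_y = 497.4 N.
ΣF_x = 0: no horizontal applied forces, so A_x = 0.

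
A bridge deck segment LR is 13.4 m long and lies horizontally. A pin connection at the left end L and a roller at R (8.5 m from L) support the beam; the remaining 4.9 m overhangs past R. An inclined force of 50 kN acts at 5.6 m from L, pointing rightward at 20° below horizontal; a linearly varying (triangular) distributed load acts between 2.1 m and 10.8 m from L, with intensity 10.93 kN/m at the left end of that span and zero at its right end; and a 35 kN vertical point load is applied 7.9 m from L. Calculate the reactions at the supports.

L_x = -46.98 kN, L_y = 27.88 kN, R_y = 71.76 kN

Resultant of the triangular load: ½ × 10.93 × 8.7 = 47.5455 kN, acting at 5 m from L (one-third of the span from the peak).
ΣM about L: R_y·8.5 − 50·sin20°·5.6 − (½·10.93·8.7)·5 − 35·7.9 = 0 → R_y = 609.993/8.5 = 71.7639 ≈ 71.76 kN.
ΣF_y = 0: L_y + 71.7639 − 50·sin20° − ½·10.93·8.7 − 35 = 0 → L_y = 27.88 kN.
ΣF_x = 0: L_x + 50·cos20° = 0 → L_x = -46.98 kN.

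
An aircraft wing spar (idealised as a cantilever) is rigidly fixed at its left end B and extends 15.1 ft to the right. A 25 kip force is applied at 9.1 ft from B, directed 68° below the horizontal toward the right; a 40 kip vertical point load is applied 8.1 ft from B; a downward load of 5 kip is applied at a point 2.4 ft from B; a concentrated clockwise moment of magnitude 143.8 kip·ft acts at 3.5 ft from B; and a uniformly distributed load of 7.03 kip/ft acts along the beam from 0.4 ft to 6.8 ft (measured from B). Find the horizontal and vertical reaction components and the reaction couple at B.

Resultant of the distributed load: 7.03 × 6.4 = 44.992 kip at 3.6 ft from B.
ΣF_x = 0: B_x + 25·cos68° = 0 → B_x = -9.365 kip.
ΣF_y = 0: B_y − 25·sin68° − 40 − 5 − 7.03·6.4 = 0 → B_y = 113.2 kip.
ΣM about B: M_B − 25·sin68°·9.1 − 40·8.1 − 5·2.4 − 143.8 − (7.03·6.4)·3.6 = 0 → M_B = 852.7 kip·ft.

B_x = -9.365 kip, B_y = 113.2 kip, M_B = 852.7 kip·ft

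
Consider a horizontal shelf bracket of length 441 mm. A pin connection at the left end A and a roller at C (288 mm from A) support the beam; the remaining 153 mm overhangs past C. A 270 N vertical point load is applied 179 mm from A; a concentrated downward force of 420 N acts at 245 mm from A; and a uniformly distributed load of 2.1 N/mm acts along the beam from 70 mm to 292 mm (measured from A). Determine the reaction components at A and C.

A_x = 0, A_y = 338.1 N, C_y = 818.1 N

Resultant of the distributed load: 2.1 × 222 = 466.2 N at 181 mm from A.
Moments about A: C_y·288 − 270·179 − 420·245 − (2.1·222)·181 = 0 → C_y = 235612.2/288 = 818.098 ≈ 818.1 N.
ΣF_y = 0: A_y + 818.098 − 270 − 420 − 2.1·222 = 0 → A_y = 338.1 N.
ΣF_x = 0: no horizontal applied forces, so A_x = 0.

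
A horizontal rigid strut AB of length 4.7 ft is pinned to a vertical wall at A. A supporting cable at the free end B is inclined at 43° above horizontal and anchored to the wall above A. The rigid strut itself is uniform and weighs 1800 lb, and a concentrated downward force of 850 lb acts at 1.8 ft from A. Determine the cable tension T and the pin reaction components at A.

ΣM about A: T·sin43°·4.7 − 1800·2.35 − 850·1.8 = 0 → T = 5760/(4.7·0.681998) = 1796.97 ≈ 1797 lb.
ΣF_x = 0: A_x − T·cos43° = 0 → A_x = 1796.97 × 0.731354 = 1314 lb.
ΣF_y = 0: A_y + T·sin43° − 1800 − 850 = 0 → A_y = 2650 − 1796.97 × 0.681998 = 1424 lb.

T = 1797 lb, A_x = 1314 lb, A_y = 1424 lb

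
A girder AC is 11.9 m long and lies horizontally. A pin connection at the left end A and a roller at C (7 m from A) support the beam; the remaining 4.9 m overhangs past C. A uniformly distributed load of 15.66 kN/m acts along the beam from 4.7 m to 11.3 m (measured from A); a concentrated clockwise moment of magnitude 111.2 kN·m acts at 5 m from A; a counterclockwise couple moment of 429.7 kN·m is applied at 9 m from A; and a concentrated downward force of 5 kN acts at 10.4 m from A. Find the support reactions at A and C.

Resultant of the distributed load: 15.66 × 6.6 = 103.356 kN at 8 m from A.
Taking moments about A: C_y·7 − (15.66·6.6)·8 − 111.2 + 429.7 − 5·10.4 = 0 → C_y = 560.348/7 = 80.0497 ≈ 80.05 kN.
ΣF_y = 0: A_y + 80.0497 − 15.66·6.6 − 5 = 0 → A_y = 28.31 kN.
ΣF_x = 0: no horizontal applied forces, so A_x = 0.

A_x = 0, A_y = 28.31 kN, C_y = 80.05 kN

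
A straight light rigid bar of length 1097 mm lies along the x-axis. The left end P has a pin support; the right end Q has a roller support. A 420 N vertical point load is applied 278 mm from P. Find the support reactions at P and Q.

Moments about P: Q_y·1097 − 420·278 = 0 → Q_y = 116760/1097 = 106.436 ≈ 106.4 N.
ΣF_y = 0: P_y + 106.436 − 420 = 0 → P_y = 313.6 N.
ΣF_x = 0: no horizontal applied forces, so P_x = 0.

P_x = 0, P_y = 313.6 N, Q_y = 106.4 N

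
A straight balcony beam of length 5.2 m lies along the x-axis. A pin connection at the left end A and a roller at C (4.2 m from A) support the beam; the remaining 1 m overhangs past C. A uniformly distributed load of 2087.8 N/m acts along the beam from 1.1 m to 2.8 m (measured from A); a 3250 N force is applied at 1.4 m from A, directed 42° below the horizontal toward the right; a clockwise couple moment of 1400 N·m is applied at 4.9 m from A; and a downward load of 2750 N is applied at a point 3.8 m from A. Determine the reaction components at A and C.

A_x = -2415 N, A_y = 3280 N, C_y = 5194 N

Resultant of the distributed load: 2087.8 × 1.7 = 3549.26 N at 1.95 m from A.
ΣM about A: C_y·4.2 − (2087.8·1.7)·1.95 − 3250·sin42°·1.4 − 1400 − 2750·3.8 = 0 → C_y = 21815.6/4.2 = 5194.19 ≈ 5194 N.
ΣF_y = 0: A_y + 5194.19 − 2087.8·1.7 − 3250·sin42° − 2750 = 0 → A_y = 3280 N.
ΣF_x = 0: A_x + 3250·cos42° = 0 → A_x = -2415 N.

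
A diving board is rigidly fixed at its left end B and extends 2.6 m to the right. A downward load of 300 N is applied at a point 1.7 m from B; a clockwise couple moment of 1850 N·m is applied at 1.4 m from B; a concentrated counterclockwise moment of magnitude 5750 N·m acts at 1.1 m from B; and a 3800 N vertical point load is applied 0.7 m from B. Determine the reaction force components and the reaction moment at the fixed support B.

ΣF_x = 0: B_x = 0.
ΣF_y = 0: B_y − 300 − 3800 = 0 → B_y = 4100 N.
ΣM about B: M_B − 300·1.7 − 1850 + 5750 − 3800·0.7 = 0 → M_B = -730.0 N·m.

B_x = 0, B_y = 4100 N, M_B = -730.0 N·m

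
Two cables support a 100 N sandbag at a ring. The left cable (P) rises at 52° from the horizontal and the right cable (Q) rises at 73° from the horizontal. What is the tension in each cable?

T_P = 35.69 N, T_Q = 75.16 N

ΣF_x = 0: −T_P·cos52° + T_Q·cos73° = 0 → T_Q = 2.10575·T_P.
ΣF_y = 0: T_P·sin52° + T_Q·sin73° = 100.
Substitute: T_P·(0.788011 + 2.10575·0.956305) = 100 → T_P = 35.692 ≈ 35.69 N.
Then T_Q = 2.10575 × 35.692 = 75.16 N.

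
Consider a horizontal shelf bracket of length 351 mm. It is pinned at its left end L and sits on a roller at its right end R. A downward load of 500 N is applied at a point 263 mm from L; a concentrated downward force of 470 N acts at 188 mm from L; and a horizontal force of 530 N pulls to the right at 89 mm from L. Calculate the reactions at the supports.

L_x = -530.0 N, L_y = 343.6 N, R_y = 626.4 N

Taking moments about L: R_y·351 − 500·263 − 470·188 = 0 → R_y = 219860/351 = 626.382 ≈ 626.4 N.
ΣF_y = 0: L_y + 626.382 − 500 − 470 = 0 → L_y = 343.6 N.
ΣF_x = 0: L_x + 530 = 0 → L_x = -530.0 N.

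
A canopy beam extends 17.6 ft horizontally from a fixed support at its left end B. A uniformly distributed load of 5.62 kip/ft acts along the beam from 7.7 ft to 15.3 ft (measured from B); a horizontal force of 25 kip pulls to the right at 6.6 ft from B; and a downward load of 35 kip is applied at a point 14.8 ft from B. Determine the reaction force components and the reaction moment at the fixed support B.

B_x = -25.00 kip, B_y = 77.71 kip, M_B = 1009 kip·ft

Resultant of the distributed load: 5.62 × 7.6 = 42.712 kip at 11.5 ft from B.
ΣF_x = 0: B_x + 25 = 0 → B_x = -25.00 kip.
ΣF_y = 0: B_y − 5.62·7.6 − 35 = 0 → B_y = 77.71 kip.
ΣM about B: M_B − (5.62·7.6)·11.5 − 35·14.8 = 0 → M_B = 1009 kip·ft.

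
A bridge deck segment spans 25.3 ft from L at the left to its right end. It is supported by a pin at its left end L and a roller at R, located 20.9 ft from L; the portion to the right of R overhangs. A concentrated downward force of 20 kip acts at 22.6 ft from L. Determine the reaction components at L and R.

Moments about L: R_y·20.9 − 20·22.6 = 0 → R_y = 452/20.9 = 21.6268 ≈ 21.63 kip.
ΣF_y = 0: L_y + 21.6268 − 20 = 0 → L_y = -1.627 kip.
ΣF_x = 0: no horizontal applied forces, so L_x = 0.

L_x = 0, L_y = -1.627 kip, R_y = 21.63 kip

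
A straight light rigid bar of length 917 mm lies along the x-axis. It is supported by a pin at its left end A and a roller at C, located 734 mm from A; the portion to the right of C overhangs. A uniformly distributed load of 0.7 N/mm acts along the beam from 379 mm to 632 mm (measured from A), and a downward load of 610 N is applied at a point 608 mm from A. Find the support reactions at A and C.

A_x = 0, A_y = 159.8 N, C_y = 627.3 N

Resultant of the distributed load: 0.7 × 253 = 177.1 N at 505.5 mm from A.
ΣM about A: C_y·734 − (0.7·253)·505.5 − 610·608 = 0 → C_y = 460404.05/734 = 627.253 ≈ 627.3 N.
ΣF_y = 0: A_y + 627.253 − 0.7·253 − 610 = 0 → A_y = 159.8 N.
ΣF_x = 0: no horizontal applied forces, so A_x = 0.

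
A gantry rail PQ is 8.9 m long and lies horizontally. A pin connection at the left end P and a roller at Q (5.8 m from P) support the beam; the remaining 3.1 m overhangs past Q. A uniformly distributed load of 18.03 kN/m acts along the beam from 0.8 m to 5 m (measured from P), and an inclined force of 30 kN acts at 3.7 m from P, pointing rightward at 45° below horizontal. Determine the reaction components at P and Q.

Resultant of the distributed load: 18.03 × 4.2 = 75.726 kN at 2.9 m from P.
ΣM about P: Q_y·5.8 − (18.03·4.2)·2.9 − 30·sin45°·3.7 = 0 → Q_y = 298.094/5.8 = 51.3955 ≈ 51.40 kN.
ΣF_y = 0: P_y + 51.3955 − 18.03·4.2 − 30·sin45° = 0 → P_y = 45.54 kN.
ΣF_x = 0: P_x + 30·cos45° = 0 → P_x = -21.21 kN.

P_x = -21.21 kN, P_y = 45.54 kN, Q_y = 51.40 kN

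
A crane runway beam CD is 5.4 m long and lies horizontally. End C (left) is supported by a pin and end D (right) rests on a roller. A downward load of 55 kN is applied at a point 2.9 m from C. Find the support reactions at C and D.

C_x = 0, C_y = 25.46 kN, D_y = 29.54 kN

ΣM about C: D_y·5.4 − 55·2.9 = 0 → D_y = 159.5/5.4 = 29.537 ≈ 29.54 kN.
ΣF_y = 0: C_y + 29.537 − 55 = 0 → C_y = 25.46 kN.
ΣF_x = 0: no horizontal applied forces, so C_x = 0.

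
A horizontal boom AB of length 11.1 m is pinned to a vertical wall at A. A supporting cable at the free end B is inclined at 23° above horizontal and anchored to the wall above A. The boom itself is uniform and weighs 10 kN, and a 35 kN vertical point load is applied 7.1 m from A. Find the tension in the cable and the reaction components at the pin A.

T = 70.09 kN, A_x = 64.52 kN, A_y = 17.61 kN

ΣM about A: T·sin23°·11.1 − 10·5.55 − 35·7.1 = 0 → T = 304/(11.1·0.390731) = 70.0927 ≈ 70.09 kN.
ΣF_x = 0: A_x − T·cos23° = 0 → A_x = 70.0927 × 0.920505 = 64.52 kN.
ΣF_y = 0: A_y + T·sin23° − 10 − 35 = 0 → A_y = 45 − 70.0927 × 0.390731 = 17.61 kN.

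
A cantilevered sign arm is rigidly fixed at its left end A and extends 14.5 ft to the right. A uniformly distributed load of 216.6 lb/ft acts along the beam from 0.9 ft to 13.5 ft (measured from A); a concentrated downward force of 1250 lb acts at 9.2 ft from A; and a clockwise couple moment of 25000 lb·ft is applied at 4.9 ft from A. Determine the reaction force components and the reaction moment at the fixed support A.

Resultant of the distributed load: 216.6 × 12.6 = 2729.16 lb at 7.2 ft from A.
ΣF_x = 0: A_x = 0.
ΣF_y = 0: A_y − 216.6·12.6 − 1250 = 0 → A_y = 3979 lb.
ΣM about A: M_A − (216.6·12.6)·7.2 − 1250·9.2 − 25000 = 0 → M_A = 56150 lb·ft.

A_x = 0, A_y = 3979 lb, M_A = 56150 lb·ft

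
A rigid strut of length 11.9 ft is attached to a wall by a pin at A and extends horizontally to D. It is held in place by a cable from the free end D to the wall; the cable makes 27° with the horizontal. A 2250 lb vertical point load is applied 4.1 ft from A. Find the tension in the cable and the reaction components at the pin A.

ΣM about A: T·sin27°·11.9 − 2250·4.1 = 0 → T = 9225/(11.9·0.45399) = 1707.55 ≈ 1708 lb.
ΣF_x = 0: A_x − T·cos27° = 0 → A_x = 1707.55 × 0.891007 = 1521 lb.
ΣF_y = 0: A_y + T·sin27° − 2250 = 0 → A_y = 2250 − 1707.55 × 0.45399 = 1475 lb.

T = 1708 lb, A_x = 1521 lb, A_y = 1475 lb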